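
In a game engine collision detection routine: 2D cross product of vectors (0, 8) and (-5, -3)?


u x v = u_x*v_y - u_y*v_x = 0*(-3) - 8*(-5)
= 0 - (-40) = 40

40


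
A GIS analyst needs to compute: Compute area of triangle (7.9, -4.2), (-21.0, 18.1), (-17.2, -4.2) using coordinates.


Area = |x_A(y_B-y_C) + x_B(y_C-y_A) + x_C(y_A-y_B)|/2
= |176.17 + 0 + 383.56|/2
= 559.73/2 = 279.865

279.865


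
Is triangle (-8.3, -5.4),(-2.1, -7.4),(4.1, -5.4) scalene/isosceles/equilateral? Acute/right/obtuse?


Side lengths squared: AB^2=42.44, BC^2=42.44, CA^2=153.76
Sorted: [42.44, 42.44, 153.76]
By sides: Isosceles, By angles: Obtuse

Isosceles, Obtuse


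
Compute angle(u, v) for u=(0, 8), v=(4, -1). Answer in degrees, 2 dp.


u.v = -8, |u| = sqrt(64) = 8, |v| = sqrt(17) = 4.1231
cos(theta) = u.v/(|u||v|) = -8/sqrt(1088) = -0.242536
theta = acos(-0.242536) = 104.04 degrees

104.04 degrees


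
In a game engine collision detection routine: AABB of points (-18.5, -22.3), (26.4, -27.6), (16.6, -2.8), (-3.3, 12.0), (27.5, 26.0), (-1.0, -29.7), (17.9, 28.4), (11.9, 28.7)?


x range: [-18.5, 27.5]
y range: [-29.7, 28.7]
Bounding box: (-18.5,-29.7) to (27.5,28.7)

(-18.5,-29.7) to (27.5,28.7)


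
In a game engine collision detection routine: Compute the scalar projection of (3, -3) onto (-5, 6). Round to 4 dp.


u.v = -33, |v| = sqrt(61) = 7.8102
Scalar projection = u.v / |v| = -33 / sqrt(61) = -4.2252

-4.2252


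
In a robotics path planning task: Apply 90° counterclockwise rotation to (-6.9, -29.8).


90° CCW: (x,y) -> (-y, x)
(-6.9,-29.8) -> (29.8, -6.9)

(29.8, -6.9)


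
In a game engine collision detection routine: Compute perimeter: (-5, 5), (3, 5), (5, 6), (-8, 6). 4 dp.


Sides: (-5, 5)->(3, 5): sqrt(64) = 8, (3, 5)->(5, 6): sqrt(5) = 2.236068, (5, 6)->(-8, 6): sqrt(169) = 13, (-8, 6)->(-5, 5): sqrt(10) = 3.162278
Sum = 26.398346
Perimeter = 26.3983

26.3983


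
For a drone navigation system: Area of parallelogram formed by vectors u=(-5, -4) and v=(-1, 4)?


|u x v| = |(-5)*4 - (-4)*(-1)|
= |(-20) - 4| = 24

24


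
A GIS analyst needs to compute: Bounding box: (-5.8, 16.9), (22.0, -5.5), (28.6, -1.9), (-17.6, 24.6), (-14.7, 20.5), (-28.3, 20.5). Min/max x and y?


x range: [-28.3, 28.6]
y range: [-5.5, 24.6]
Bounding box: (-28.3,-5.5) to (28.6,24.6)

(-28.3,-5.5) to (28.6,24.6)


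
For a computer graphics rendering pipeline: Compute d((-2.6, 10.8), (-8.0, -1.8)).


dx=-5.4, dy=-12.6
d^2 = (-5.4)^2 + (-12.6)^2 = 187.92
d = sqrt(187.92) = 13.7084

13.7084


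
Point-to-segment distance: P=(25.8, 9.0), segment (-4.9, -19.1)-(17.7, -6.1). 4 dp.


Project P onto AB: t = 1 (clamped to [0,1])
Closest point on segment: (17.7, -6.1)
Distance: 17.1353

17.1353


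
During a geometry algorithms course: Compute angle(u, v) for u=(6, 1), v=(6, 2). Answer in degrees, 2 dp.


u.v = 38, |u| = sqrt(37) = 6.0828, |v| = sqrt(40) = 6.3246
cos(theta) = u.v/(|u||v|) = 38/sqrt(1480) = 0.987763
theta = acos(0.987763) = 8.97 degrees

8.97 degrees


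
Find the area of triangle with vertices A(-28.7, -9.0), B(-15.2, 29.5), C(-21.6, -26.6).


Area = |x_A(y_B-y_C) + x_B(y_C-y_A) + x_C(y_A-y_B)|/2
= |(-1610.07) + 267.52 + 831.6|/2
= 510.95/2 = 255.475

255.475


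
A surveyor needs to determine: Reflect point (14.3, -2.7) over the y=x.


Reflection over y=x: (x,y) -> (y,x)
(14.3, -2.7) -> (-2.7, 14.3)

(-2.7, 14.3)


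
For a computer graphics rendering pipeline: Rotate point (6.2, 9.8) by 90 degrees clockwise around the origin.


90° CW: (x,y) -> (y, -x)
(6.2,9.8) -> (9.8, -6.2)

(9.8, -6.2)


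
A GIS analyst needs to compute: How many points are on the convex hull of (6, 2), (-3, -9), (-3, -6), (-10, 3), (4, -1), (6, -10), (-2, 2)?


Convex hull vertices (CCW): (-10, 3), (-3, -9), (6, -10), (6, 2)
Count = 4

4


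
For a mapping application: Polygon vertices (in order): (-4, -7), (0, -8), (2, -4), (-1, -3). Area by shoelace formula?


Shoelace sum: ((-4)*(-8) - 0*(-7)) + (0*(-4) - 2*(-8)) + (2*(-3) - (-1)*(-4)) + ((-1)*(-7) - (-4)*(-3))
= 33
Area = |33|/2 = 16.5

16.5


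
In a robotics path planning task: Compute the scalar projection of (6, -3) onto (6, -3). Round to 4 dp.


u.v = 45, |v| = sqrt(45) = 6.7082
Scalar projection = u.v / |v| = 45 / sqrt(45) = 6.7082

6.7082


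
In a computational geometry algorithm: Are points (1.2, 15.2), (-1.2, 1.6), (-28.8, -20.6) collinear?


Cross product: ((-1.2)-1.2)*((-20.6)-15.2) - (1.6-15.2)*((-28.8)-1.2)
= -322.08

No, not collinear


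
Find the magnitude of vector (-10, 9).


|u| = sqrt((-10)^2 + 9^2) = sqrt(181) = 13.4536

13.4536


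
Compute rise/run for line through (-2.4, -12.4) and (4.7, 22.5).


slope = (y2-y1)/(x2-x1) = (22.5-(-12.4))/(4.7-(-2.4)) = 34.9/7.1 = 4.9155

4.9155


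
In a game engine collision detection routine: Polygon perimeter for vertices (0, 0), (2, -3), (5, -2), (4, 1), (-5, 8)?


Sides: (0, 0)->(2, -3): sqrt(13) = 3.605551, (2, -3)->(5, -2): sqrt(10) = 3.162278, (5, -2)->(4, 1): sqrt(10) = 3.162278, (4, 1)->(-5, 8): sqrt(130) = 11.401754, (-5, 8)->(0, 0): sqrt(89) = 9.433981
Sum = 30.765842
Perimeter = 30.7658

30.7658


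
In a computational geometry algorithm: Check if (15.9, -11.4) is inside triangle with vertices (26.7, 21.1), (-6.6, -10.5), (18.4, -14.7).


Cross products: AB x AP = 740.97, BC x BP = 72, CA x CP = 116.89
All same sign? yes

Yes, inside


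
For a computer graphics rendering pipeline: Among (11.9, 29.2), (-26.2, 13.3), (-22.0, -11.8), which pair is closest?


d(P0,P1) = 41.2846, d(P0,P2) = 53.1997, d(P1,P2) = 25.449
Closest: P1 and P2

Closest pair: (-26.2, 13.3) and (-22.0, -11.8), distance = 25.449


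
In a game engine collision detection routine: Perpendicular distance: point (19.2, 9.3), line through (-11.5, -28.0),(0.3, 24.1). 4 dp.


|cross product| = 1159.33
|line direction| = sqrt(2853.65) = 53.4196
Distance = 1159.33/sqrt(2853.65) = 21.7023

21.7023


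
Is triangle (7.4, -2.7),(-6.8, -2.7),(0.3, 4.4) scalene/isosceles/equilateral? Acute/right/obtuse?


Side lengths squared: AB^2=201.64, BC^2=100.82, CA^2=100.82
Sorted: [100.82, 100.82, 201.64]
By sides: Isosceles, By angles: Right

Isosceles, Right


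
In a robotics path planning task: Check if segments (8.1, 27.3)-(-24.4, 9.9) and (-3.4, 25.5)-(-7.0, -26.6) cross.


Cross products: d1=592.67, d2=-1037.94, d3=-141.6, d4=1489.01
d1*d2 < 0 and d3*d4 < 0? yes

Yes, they intersect


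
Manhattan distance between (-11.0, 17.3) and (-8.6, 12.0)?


|(-11)-(-8.6)| + |17.3-12| = 2.4 + 5.3 = 7.7

7.7


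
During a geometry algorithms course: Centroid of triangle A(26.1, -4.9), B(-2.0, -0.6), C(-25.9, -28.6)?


Centroid = ((x_A+x_B+x_C)/3, (y_A+y_B+y_C)/3)
= ((26.1+(-2)+(-25.9))/3, ((-4.9)+(-0.6)+(-28.6))/3)
= (-0.6, -11.3667)

(-0.6, -11.3667)


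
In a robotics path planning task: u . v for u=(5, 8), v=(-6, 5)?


u . v = u_x*v_x + u_y*v_y = 5*(-6) + 8*5
= (-30) + 40 = 10

10


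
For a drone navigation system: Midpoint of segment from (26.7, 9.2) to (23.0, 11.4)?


M = ((26.7+23)/2, (9.2+11.4)/2)
= (24.85, 10.3)

(24.85, 10.3)


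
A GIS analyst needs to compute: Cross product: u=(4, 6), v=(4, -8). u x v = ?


u x v = u_x*v_y - u_y*v_x = 4*(-8) - 6*4
= (-32) - 24 = -56

-56


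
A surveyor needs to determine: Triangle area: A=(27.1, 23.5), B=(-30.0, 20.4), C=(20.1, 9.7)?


Area = |x_A(y_B-y_C) + x_B(y_C-y_A) + x_C(y_A-y_B)|/2
= |289.97 + 414 + 62.31|/2
= 766.28/2 = 383.14

383.14


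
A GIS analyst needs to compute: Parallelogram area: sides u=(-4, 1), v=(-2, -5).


|u x v| = |(-4)*(-5) - 1*(-2)|
= |20 - (-2)| = 22

22


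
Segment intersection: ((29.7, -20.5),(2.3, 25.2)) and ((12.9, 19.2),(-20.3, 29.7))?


Cross products: d1=1141.64, d2=-87.9, d3=-320.02, d4=909.52
d1*d2 < 0 and d3*d4 < 0? yes

Yes, they intersect


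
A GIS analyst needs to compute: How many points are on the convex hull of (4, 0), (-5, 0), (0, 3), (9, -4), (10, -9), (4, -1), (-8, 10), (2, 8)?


Convex hull vertices (CCW): (-8, 10), (-5, 0), (10, -9), (9, -4), (2, 8)
Count = 5

5


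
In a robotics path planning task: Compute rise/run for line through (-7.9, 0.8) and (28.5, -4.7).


slope = (y2-y1)/(x2-x1) = ((-4.7)-0.8)/(28.5-(-7.9)) = (-5.5)/36.4 = -0.1511

-0.1511


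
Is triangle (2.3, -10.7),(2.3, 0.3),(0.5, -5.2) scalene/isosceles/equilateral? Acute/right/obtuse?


Side lengths squared: AB^2=121, BC^2=33.49, CA^2=33.49
Sorted: [33.49, 33.49, 121]
By sides: Isosceles, By angles: Obtuse

Isosceles, Obtuse


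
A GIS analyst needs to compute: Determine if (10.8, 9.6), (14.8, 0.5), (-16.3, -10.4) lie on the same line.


Cross product: (14.8-10.8)*((-10.4)-9.6) - (0.5-9.6)*((-16.3)-10.8)
= -326.61

No, not collinear


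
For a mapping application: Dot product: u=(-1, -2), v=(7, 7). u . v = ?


u . v = u_x*v_x + u_y*v_y = (-1)*7 + (-2)*7
= (-7) + (-14) = -21

-21


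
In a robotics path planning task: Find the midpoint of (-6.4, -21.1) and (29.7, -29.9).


M = (((-6.4)+29.7)/2, ((-21.1)+(-29.9))/2)
= (11.65, -25.5)

(11.65, -25.5)


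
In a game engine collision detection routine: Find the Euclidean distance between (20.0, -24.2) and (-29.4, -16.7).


dx=-49.4, dy=7.5
d^2 = (-49.4)^2 + 7.5^2 = 2496.61
d = sqrt(2496.61) = 49.9661

49.9661


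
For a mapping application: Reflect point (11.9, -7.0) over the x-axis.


Reflection over x-axis: (x,y) -> (x,-y)
(11.9, -7) -> (11.9, 7)

(11.9, 7)


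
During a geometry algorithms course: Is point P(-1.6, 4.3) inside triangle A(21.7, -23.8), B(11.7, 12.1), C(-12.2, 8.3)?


Cross products: AB x AP = 555.47, BC x BP = 135.88, CA x CP = 204.66
All same sign? yes

Yes, inside


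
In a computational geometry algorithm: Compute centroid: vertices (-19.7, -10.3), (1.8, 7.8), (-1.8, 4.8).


Centroid = ((x_A+x_B+x_C)/3, (y_A+y_B+y_C)/3)
= (((-19.7)+1.8+(-1.8))/3, ((-10.3)+7.8+4.8)/3)
= (-6.5667, 0.7667)

(-6.5667, 0.7667)


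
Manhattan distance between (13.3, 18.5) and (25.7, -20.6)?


|13.3-25.7| + |18.5-(-20.6)| = 12.4 + 39.1 = 51.5

51.5


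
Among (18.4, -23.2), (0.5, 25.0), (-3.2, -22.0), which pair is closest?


d(P0,P1) = 51.4164, d(P0,P2) = 21.6333, d(P1,P2) = 47.1454
Closest: P0 and P2

Closest pair: (18.4, -23.2) and (-3.2, -22.0), distance = 21.6333


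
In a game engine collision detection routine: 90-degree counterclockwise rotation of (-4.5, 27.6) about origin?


90° CCW: (x,y) -> (-y, x)
(-4.5,27.6) -> (-27.6, -4.5)

(-27.6, -4.5)


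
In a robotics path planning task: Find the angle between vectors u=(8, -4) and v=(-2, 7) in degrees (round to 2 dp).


u.v = -44, |u| = sqrt(80) = 8.9443, |v| = sqrt(53) = 7.2801
cos(theta) = u.v/(|u||v|) = -44/sqrt(4240) = -0.675725
theta = acos(-0.675725) = 132.51 degrees

132.51 degrees


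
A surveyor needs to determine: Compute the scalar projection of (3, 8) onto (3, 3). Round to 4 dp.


u.v = 33, |v| = sqrt(18) = 4.2426
Scalar projection = u.v / |v| = 33 / sqrt(18) = 7.7782

7.7782


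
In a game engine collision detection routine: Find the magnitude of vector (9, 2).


|u| = sqrt(9^2 + 2^2) = sqrt(85) = 9.2195

9.2195


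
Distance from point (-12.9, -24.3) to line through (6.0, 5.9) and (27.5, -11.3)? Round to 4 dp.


|cross product| = 974.38
|line direction| = sqrt(758.09) = 27.5334
Distance = 974.38/sqrt(758.09) = 35.389

35.389


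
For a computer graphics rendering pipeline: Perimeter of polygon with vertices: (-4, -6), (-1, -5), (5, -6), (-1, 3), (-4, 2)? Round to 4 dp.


Sides: (-4, -6)->(-1, -5): sqrt(10) = 3.162278, (-1, -5)->(5, -6): sqrt(37) = 6.082763, (5, -6)->(-1, 3): sqrt(117) = 10.816654, (-1, 3)->(-4, 2): sqrt(10) = 3.162278, (-4, 2)->(-4, -6): sqrt(64) = 8
Sum = 31.223973
Perimeter = 31.224

31.224


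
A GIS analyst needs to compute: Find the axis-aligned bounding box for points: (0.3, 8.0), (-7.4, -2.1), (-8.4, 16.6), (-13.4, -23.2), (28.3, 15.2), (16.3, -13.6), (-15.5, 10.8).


x range: [-15.5, 28.3]
y range: [-23.2, 16.6]
Bounding box: (-15.5,-23.2) to (28.3,16.6)

(-15.5,-23.2) to (28.3,16.6)


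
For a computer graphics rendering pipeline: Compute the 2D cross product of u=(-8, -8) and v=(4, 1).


u x v = u_x*v_y - u_y*v_x = (-8)*1 - (-8)*4
= (-8) - (-32) = 24

24


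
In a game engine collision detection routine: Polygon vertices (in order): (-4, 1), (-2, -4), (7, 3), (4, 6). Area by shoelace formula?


Shoelace sum: ((-4)*(-4) - (-2)*1) + ((-2)*3 - 7*(-4)) + (7*6 - 4*3) + (4*1 - (-4)*6)
= 98
Area = |98|/2 = 49

49


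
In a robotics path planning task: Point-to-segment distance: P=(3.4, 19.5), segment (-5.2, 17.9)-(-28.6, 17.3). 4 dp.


Project P onto AB: t = 0 (clamped to [0,1])
Closest point on segment: (-5.2, 17.9)
Distance: 8.7476

8.7476


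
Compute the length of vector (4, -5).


|u| = sqrt(4^2 + (-5)^2) = sqrt(41) = 6.4031

6.4031


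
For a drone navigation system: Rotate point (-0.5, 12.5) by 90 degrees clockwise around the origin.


90° CW: (x,y) -> (y, -x)
(-0.5,12.5) -> (12.5, 0.5)

(12.5, 0.5)


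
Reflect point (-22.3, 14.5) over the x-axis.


Reflection over x-axis: (x,y) -> (x,-y)
(-22.3, 14.5) -> (-22.3, -14.5)

(-22.3, -14.5)


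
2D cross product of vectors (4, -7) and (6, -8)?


u x v = u_x*v_y - u_y*v_x = 4*(-8) - (-7)*6
= (-32) - (-42) = 10

10


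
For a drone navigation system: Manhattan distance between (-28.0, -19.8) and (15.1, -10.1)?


|(-28)-15.1| + |(-19.8)-(-10.1)| = 43.1 + 9.7 = 52.8

52.8


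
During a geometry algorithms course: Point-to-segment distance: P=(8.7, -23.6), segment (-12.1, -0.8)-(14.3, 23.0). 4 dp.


Project P onto AB: t = 0.0051 (clamped to [0,1])
Closest point on segment: (-11.9646, -0.6779)
Distance: 30.8617

30.8617


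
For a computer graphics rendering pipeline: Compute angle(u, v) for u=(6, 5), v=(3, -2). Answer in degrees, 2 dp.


u.v = 8, |u| = sqrt(61) = 7.8102, |v| = sqrt(13) = 3.6056
cos(theta) = u.v/(|u||v|) = 8/sqrt(793) = 0.284088
theta = acos(0.284088) = 73.5 degrees

73.5 degrees


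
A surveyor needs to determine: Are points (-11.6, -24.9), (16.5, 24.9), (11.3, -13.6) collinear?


Cross product: (16.5-(-11.6))*((-13.6)-(-24.9)) - (24.9-(-24.9))*(11.3-(-11.6))
= -822.89

No, not collinear


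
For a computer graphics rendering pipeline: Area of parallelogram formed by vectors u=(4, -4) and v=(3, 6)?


|u x v| = |4*6 - (-4)*3|
= |24 - (-12)| = 36

36


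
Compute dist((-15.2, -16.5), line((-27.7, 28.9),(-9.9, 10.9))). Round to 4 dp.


|cross product| = 583.12
|line direction| = sqrt(640.84) = 25.3148
Distance = 583.12/sqrt(640.84) = 23.0347

23.0347


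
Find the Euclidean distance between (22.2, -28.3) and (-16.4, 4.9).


dx=-38.6, dy=33.2
d^2 = (-38.6)^2 + 33.2^2 = 2592.2
d = sqrt(2592.2) = 50.9137

50.9137


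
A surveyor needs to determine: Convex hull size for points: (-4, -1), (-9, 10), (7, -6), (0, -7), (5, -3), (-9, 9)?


Convex hull vertices (CCW): (-9, 9), (-4, -1), (0, -7), (7, -6), (5, -3), (-9, 10)
Count = 6

6


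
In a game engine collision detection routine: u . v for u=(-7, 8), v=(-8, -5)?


u . v = u_x*v_x + u_y*v_y = (-7)*(-8) + 8*(-5)
= 56 + (-40) = 16

16


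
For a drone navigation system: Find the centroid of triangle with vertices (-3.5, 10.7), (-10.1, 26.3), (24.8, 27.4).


Centroid = ((x_A+x_B+x_C)/3, (y_A+y_B+y_C)/3)
= (((-3.5)+(-10.1)+24.8)/3, (10.7+26.3+27.4)/3)
= (3.7333, 21.4667)

(3.7333, 21.4667)


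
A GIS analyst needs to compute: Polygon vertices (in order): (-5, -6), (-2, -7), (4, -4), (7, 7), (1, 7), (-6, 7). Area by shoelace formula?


Shoelace sum: ((-5)*(-7) - (-2)*(-6)) + ((-2)*(-4) - 4*(-7)) + (4*7 - 7*(-4)) + (7*7 - 1*7) + (1*7 - (-6)*7) + ((-6)*(-6) - (-5)*7)
= 277
Area = |277|/2 = 138.5

138.5


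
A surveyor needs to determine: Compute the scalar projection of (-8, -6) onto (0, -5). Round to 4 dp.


u.v = 30, |v| = sqrt(25) = 5
Scalar projection = u.v / |v| = 30 / sqrt(25) = 6

6


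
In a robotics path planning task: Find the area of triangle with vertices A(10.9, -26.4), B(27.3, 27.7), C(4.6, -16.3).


Area = |x_A(y_B-y_C) + x_B(y_C-y_A) + x_C(y_A-y_B)|/2
= |479.6 + 275.73 + (-248.86)|/2
= 506.47/2 = 253.235

253.235


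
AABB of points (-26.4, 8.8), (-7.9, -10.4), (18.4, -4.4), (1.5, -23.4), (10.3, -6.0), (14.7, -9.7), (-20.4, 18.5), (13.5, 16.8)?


x range: [-26.4, 18.4]
y range: [-23.4, 18.5]
Bounding box: (-26.4,-23.4) to (18.4,18.5)

(-26.4,-23.4) to (18.4,18.5)


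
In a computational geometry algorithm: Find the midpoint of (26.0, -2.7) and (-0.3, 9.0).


M = ((26+(-0.3))/2, ((-2.7)+9)/2)
= (12.85, 3.15)

(12.85, 3.15)


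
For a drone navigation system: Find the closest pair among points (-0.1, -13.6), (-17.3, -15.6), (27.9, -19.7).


d(P0,P1) = 17.3159, d(P0,P2) = 28.6568, d(P1,P2) = 45.3856
Closest: P0 and P1

Closest pair: (-0.1, -13.6) and (-17.3, -15.6), distance = 17.3159


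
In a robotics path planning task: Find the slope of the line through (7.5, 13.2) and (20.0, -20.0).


slope = (y2-y1)/(x2-x1) = ((-20)-13.2)/(20-7.5) = (-33.2)/12.5 = -2.656

-2.656


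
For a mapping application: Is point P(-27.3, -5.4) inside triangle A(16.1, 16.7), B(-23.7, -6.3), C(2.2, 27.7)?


Cross products: AB x AP = -118.62, BC x BP = 145.71, CA x CP = -784.59
All same sign? no

No, outside


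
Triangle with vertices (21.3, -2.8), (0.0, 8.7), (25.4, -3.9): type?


Side lengths squared: AB^2=585.94, BC^2=803.92, CA^2=18.02
Sorted: [18.02, 585.94, 803.92]
By sides: Scalene, By angles: Obtuse

Scalene, Obtuse


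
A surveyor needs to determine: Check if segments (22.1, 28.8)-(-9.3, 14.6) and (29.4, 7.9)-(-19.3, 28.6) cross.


Cross products: d1=-866.72, d2=474.8, d3=759.92, d4=-581.6
d1*d2 < 0 and d3*d4 < 0? yes

Yes, they intersect


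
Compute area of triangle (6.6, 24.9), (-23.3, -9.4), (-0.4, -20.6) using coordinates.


Area = |x_A(y_B-y_C) + x_B(y_C-y_A) + x_C(y_A-y_B)|/2
= |73.92 + 1060.15 + (-13.72)|/2
= 1120.35/2 = 560.175

560.175


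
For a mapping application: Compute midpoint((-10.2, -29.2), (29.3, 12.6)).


M = (((-10.2)+29.3)/2, ((-29.2)+12.6)/2)
= (9.55, -8.3)

(9.55, -8.3)


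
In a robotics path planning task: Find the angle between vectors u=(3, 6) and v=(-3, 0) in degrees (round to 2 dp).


u.v = -9, |u| = sqrt(45) = 6.7082, |v| = sqrt(9) = 3
cos(theta) = u.v/(|u||v|) = -9/sqrt(405) = -0.447214
theta = acos(-0.447214) = 116.57 degrees

116.57 degrees


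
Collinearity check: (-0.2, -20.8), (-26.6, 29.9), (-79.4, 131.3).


Cross product: ((-26.6)-(-0.2))*(131.3-(-20.8)) - (29.9-(-20.8))*((-79.4)-(-0.2))
= 0

Yes, collinear


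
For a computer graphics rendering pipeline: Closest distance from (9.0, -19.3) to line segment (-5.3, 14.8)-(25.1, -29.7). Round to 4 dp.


Project P onto AB: t = 0.6721 (clamped to [0,1])
Closest point on segment: (15.1331, -15.1102)
Distance: 7.4276

7.4276


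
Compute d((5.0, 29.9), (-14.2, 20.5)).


dx=-19.2, dy=-9.4
d^2 = (-19.2)^2 + (-9.4)^2 = 457
d = sqrt(457) = 21.3776

21.3776


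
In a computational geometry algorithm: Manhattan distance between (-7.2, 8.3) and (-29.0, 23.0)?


|(-7.2)-(-29)| + |8.3-23| = 21.8 + 14.7 = 36.5

36.5


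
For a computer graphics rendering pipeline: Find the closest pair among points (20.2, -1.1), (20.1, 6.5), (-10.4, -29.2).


d(P0,P1) = 7.6007, d(P0,P2) = 41.5448, d(P1,P2) = 46.9547
Closest: P0 and P1

Closest pair: (20.2, -1.1) and (20.1, 6.5), distance = 7.6007


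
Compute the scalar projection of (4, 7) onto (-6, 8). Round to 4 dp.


u.v = 32, |v| = sqrt(100) = 10
Scalar projection = u.v / |v| = 32 / sqrt(100) = 3.2

3.2


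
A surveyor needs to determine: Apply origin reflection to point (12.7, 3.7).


Reflection over origin: (x,y) -> (-x,-y)
(12.7, 3.7) -> (-12.7, -3.7)

(-12.7, -3.7)


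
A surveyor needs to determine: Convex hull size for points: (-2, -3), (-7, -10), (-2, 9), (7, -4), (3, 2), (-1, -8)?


Convex hull vertices (CCW): (-7, -10), (-1, -8), (7, -4), (3, 2), (-2, 9)
Count = 5

5


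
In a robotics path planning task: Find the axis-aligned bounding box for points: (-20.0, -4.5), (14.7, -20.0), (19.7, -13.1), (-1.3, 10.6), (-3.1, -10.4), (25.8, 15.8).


x range: [-20, 25.8]
y range: [-20, 15.8]
Bounding box: (-20,-20) to (25.8,15.8)

(-20,-20) to (25.8,15.8)


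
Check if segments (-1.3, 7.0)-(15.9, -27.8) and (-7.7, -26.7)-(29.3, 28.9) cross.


Cross products: d1=891.06, d2=-1352.86, d3=-802.36, d4=1441.56
d1*d2 < 0 and d3*d4 < 0? yes

Yes, they intersect


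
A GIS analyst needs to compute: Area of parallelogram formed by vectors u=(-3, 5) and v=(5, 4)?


|u x v| = |(-3)*4 - 5*5|
= |(-12) - 25| = 37

37


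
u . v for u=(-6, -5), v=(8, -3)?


u . v = u_x*v_x + u_y*v_y = (-6)*8 + (-5)*(-3)
= (-48) + 15 = -33

-33


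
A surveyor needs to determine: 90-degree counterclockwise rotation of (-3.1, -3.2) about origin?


90° CCW: (x,y) -> (-y, x)
(-3.1,-3.2) -> (3.2, -3.1)

(3.2, -3.1)


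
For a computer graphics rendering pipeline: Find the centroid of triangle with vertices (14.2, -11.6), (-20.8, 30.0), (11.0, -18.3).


Centroid = ((x_A+x_B+x_C)/3, (y_A+y_B+y_C)/3)
= ((14.2+(-20.8)+11)/3, ((-11.6)+30+(-18.3))/3)
= (1.4667, 0.0333)

(1.4667, 0.0333)


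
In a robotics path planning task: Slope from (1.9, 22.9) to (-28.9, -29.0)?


slope = (y2-y1)/(x2-x1) = ((-29)-22.9)/((-28.9)-1.9) = (-51.9)/(-30.8) = 1.6851

1.6851


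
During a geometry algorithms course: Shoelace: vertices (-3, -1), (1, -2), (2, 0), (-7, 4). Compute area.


Shoelace sum: ((-3)*(-2) - 1*(-1)) + (1*0 - 2*(-2)) + (2*4 - (-7)*0) + ((-7)*(-1) - (-3)*4)
= 38
Area = |38|/2 = 19

19


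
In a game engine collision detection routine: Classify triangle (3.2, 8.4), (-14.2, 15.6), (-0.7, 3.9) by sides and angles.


Side lengths squared: AB^2=354.6, BC^2=319.14, CA^2=35.46
Sorted: [35.46, 319.14, 354.6]
By sides: Scalene, By angles: Right

Scalene, Right


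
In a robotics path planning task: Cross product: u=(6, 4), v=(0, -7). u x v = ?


u x v = u_x*v_y - u_y*v_x = 6*(-7) - 4*0
= (-42) - 0 = -42

-42


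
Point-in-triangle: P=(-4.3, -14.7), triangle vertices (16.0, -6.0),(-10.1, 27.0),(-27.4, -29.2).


Cross products: AB x AP = 896.97, BC x BP = 1047.37, CA x CP = 93.38
All same sign? yes

Yes, inside


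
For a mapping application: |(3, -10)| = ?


|u| = sqrt(3^2 + (-10)^2) = sqrt(109) = 10.4403

10.4403


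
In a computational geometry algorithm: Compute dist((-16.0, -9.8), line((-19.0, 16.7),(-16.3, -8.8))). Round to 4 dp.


|cross product| = 4.95
|line direction| = sqrt(657.54) = 25.6425
Distance = 4.95/sqrt(657.54) = 0.193

0.193


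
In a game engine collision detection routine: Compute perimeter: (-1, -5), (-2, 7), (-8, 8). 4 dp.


Sides: (-1, -5)->(-2, 7): sqrt(145) = 12.041595, (-2, 7)->(-8, 8): sqrt(37) = 6.082763, (-8, 8)->(-1, -5): sqrt(218) = 14.764823
Sum = 32.889181
Perimeter = 32.8892

32.8892


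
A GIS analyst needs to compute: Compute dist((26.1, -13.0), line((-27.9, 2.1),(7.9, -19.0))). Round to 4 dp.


|cross product| = 598.82
|line direction| = sqrt(1726.85) = 41.5554
Distance = 598.82/sqrt(1726.85) = 14.4102

14.4102


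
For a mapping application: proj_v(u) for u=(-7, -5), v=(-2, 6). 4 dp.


u.v = -16, |v| = sqrt(40) = 6.3246
Scalar projection = u.v / |v| = -16 / sqrt(40) = -2.5298

-2.5298


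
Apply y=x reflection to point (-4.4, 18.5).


Reflection over y=x: (x,y) -> (y,x)
(-4.4, 18.5) -> (18.5, -4.4)

(18.5, -4.4)


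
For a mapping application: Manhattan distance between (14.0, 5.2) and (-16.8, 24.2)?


|14-(-16.8)| + |5.2-24.2| = 30.8 + 19 = 49.8

49.8


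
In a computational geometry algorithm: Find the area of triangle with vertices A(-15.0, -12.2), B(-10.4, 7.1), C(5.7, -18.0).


Area = |x_A(y_B-y_C) + x_B(y_C-y_A) + x_C(y_A-y_B)|/2
= |(-376.5) + 60.32 + (-110.01)|/2
= 426.19/2 = 213.095

213.095


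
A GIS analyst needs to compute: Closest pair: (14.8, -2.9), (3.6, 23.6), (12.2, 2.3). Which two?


d(P0,P1) = 28.7696, d(P0,P2) = 5.8138, d(P1,P2) = 22.9706
Closest: P0 and P2

Closest pair: (14.8, -2.9) and (12.2, 2.3), distance = 5.8138


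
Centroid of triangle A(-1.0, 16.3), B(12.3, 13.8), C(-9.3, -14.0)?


Centroid = ((x_A+x_B+x_C)/3, (y_A+y_B+y_C)/3)
= (((-1)+12.3+(-9.3))/3, (16.3+13.8+(-14))/3)
= (0.6667, 5.3667)

(0.6667, 5.3667)


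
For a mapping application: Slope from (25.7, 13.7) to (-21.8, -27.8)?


slope = (y2-y1)/(x2-x1) = ((-27.8)-13.7)/((-21.8)-25.7) = (-41.5)/(-47.5) = 0.8737

0.8737


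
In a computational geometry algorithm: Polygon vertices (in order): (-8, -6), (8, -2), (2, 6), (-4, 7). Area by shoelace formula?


Shoelace sum: ((-8)*(-2) - 8*(-6)) + (8*6 - 2*(-2)) + (2*7 - (-4)*6) + ((-4)*(-6) - (-8)*7)
= 234
Area = |234|/2 = 117

117


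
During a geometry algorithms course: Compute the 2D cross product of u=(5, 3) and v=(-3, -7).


u x v = u_x*v_y - u_y*v_x = 5*(-7) - 3*(-3)
= (-35) - (-9) = -26

-26


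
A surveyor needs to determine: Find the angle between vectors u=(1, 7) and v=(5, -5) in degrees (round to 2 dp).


u.v = -30, |u| = sqrt(50) = 7.0711, |v| = sqrt(50) = 7.0711
cos(theta) = u.v/(|u||v|) = -30/sqrt(2500) = -0.6
theta = acos(-0.6) = 126.87 degrees

126.87 degrees


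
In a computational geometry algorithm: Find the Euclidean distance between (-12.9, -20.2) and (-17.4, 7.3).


dx=-4.5, dy=27.5
d^2 = (-4.5)^2 + 27.5^2 = 776.5
d = sqrt(776.5) = 27.8657

27.8657


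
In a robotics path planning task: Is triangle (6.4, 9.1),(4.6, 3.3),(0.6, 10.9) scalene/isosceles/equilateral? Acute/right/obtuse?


Side lengths squared: AB^2=36.88, BC^2=73.76, CA^2=36.88
Sorted: [36.88, 36.88, 73.76]
By sides: Isosceles, By angles: Right

Isosceles, Right


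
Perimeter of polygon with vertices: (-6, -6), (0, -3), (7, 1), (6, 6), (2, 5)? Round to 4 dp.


Sides: (-6, -6)->(0, -3): sqrt(45) = 6.708204, (0, -3)->(7, 1): sqrt(65) = 8.062258, (7, 1)->(6, 6): sqrt(26) = 5.09902, (6, 6)->(2, 5): sqrt(17) = 4.123106, (2, 5)->(-6, -6): sqrt(185) = 13.601471
Sum = 37.594059
Perimeter = 37.5941

37.5941


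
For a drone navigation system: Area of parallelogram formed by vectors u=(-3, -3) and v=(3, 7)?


|u x v| = |(-3)*7 - (-3)*3|
= |(-21) - (-9)| = 12

12


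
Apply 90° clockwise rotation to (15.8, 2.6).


90° CW: (x,y) -> (y, -x)
(15.8,2.6) -> (2.6, -15.8)

(2.6, -15.8)


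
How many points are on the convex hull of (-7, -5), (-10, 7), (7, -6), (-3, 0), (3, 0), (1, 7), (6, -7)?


Convex hull vertices (CCW): (-10, 7), (-7, -5), (6, -7), (7, -6), (1, 7)
Count = 5

5


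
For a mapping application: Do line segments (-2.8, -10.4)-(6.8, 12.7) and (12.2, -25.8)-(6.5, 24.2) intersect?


Cross products: d1=662.22, d2=50.55, d3=-494.34, d4=117.33
d1*d2 < 0 and d3*d4 < 0? no

No, they don't intersect


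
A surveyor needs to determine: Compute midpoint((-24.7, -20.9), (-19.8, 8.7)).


M = (((-24.7)+(-19.8))/2, ((-20.9)+8.7)/2)
= (-22.25, -6.1)

(-22.25, -6.1)


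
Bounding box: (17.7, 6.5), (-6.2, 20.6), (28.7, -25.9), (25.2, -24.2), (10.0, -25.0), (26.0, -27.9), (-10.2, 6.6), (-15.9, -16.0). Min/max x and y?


x range: [-15.9, 28.7]
y range: [-27.9, 20.6]
Bounding box: (-15.9,-27.9) to (28.7,20.6)

(-15.9,-27.9) to (28.7,20.6)


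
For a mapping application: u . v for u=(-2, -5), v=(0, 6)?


u . v = u_x*v_x + u_y*v_y = (-2)*0 + (-5)*6
= 0 + (-30) = -30

-30


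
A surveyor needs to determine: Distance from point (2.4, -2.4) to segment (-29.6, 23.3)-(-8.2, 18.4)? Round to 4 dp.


Project P onto AB: t = 1 (clamped to [0,1])
Closest point on segment: (-8.2, 18.4)
Distance: 23.3452

23.3452


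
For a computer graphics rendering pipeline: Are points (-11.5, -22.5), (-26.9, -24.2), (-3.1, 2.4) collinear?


Cross product: ((-26.9)-(-11.5))*(2.4-(-22.5)) - ((-24.2)-(-22.5))*((-3.1)-(-11.5))
= -369.18

No, not collinear


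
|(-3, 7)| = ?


|u| = sqrt((-3)^2 + 7^2) = sqrt(58) = 7.6158

7.6158


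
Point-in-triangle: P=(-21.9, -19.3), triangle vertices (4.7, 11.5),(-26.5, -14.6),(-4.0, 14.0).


Cross products: AB x AP = 266.7, BC x BP = -237.31, CA x CP = -334.46
All same sign? no

No, outside


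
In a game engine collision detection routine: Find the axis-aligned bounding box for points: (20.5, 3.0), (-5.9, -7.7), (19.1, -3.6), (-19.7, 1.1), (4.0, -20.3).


x range: [-19.7, 20.5]
y range: [-20.3, 3]
Bounding box: (-19.7,-20.3) to (20.5,3)

(-19.7,-20.3) to (20.5,3)


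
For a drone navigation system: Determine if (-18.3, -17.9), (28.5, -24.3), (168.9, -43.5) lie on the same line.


Cross product: (28.5-(-18.3))*((-43.5)-(-17.9)) - ((-24.3)-(-17.9))*(168.9-(-18.3))
= 0

Yes, collinear


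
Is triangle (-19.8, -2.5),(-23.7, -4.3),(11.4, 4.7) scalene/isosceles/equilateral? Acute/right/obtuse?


Side lengths squared: AB^2=18.45, BC^2=1313.01, CA^2=1025.28
Sorted: [18.45, 1025.28, 1313.01]
By sides: Scalene, By angles: Obtuse

Scalene, Obtuse


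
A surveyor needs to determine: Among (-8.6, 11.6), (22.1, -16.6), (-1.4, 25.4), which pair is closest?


d(P0,P1) = 41.6861, d(P0,P2) = 15.5653, d(P1,P2) = 48.1274
Closest: P0 and P2

Closest pair: (-8.6, 11.6) and (-1.4, 25.4), distance = 15.5653


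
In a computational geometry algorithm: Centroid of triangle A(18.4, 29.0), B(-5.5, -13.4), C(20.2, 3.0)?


Centroid = ((x_A+x_B+x_C)/3, (y_A+y_B+y_C)/3)
= ((18.4+(-5.5)+20.2)/3, (29+(-13.4)+3)/3)
= (11.0333, 6.2)

(11.0333, 6.2)


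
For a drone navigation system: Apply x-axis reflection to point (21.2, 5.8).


Reflection over x-axis: (x,y) -> (x,-y)
(21.2, 5.8) -> (21.2, -5.8)

(21.2, -5.8)


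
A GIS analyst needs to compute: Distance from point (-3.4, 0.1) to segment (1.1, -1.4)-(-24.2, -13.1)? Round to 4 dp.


Project P onto AB: t = 0.1239 (clamped to [0,1])
Closest point on segment: (-2.0357, -2.8501)
Distance: 3.2503

3.2503


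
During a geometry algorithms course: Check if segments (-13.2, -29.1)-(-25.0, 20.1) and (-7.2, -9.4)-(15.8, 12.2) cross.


Cross products: d1=-323.5, d2=1062.98, d3=-527.66, d4=-1914.14
d1*d2 < 0 and d3*d4 < 0? no

No, they don't intersect


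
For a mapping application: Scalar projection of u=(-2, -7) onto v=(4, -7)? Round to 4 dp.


u.v = 41, |v| = sqrt(65) = 8.0623
Scalar projection = u.v / |v| = 41 / sqrt(65) = 5.0854

5.0854


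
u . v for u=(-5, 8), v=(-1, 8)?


u . v = u_x*v_x + u_y*v_y = (-5)*(-1) + 8*8
= 5 + 64 = 69

69


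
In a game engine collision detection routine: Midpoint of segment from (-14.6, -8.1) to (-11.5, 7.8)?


M = (((-14.6)+(-11.5))/2, ((-8.1)+7.8)/2)
= (-13.05, -0.15)

(-13.05, -0.15)


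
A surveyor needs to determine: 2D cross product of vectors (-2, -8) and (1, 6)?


u x v = u_x*v_y - u_y*v_x = (-2)*6 - (-8)*1
= (-12) - (-8) = -4

-4


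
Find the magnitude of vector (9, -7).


|u| = sqrt(9^2 + (-7)^2) = sqrt(130) = 11.4018

11.4018


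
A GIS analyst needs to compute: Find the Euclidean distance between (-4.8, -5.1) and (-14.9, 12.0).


dx=-10.1, dy=17.1
d^2 = (-10.1)^2 + 17.1^2 = 394.42
d = sqrt(394.42) = 19.86

19.86


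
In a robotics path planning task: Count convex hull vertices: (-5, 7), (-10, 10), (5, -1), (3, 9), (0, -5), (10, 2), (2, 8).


Convex hull vertices (CCW): (-10, 10), (0, -5), (10, 2), (3, 9)
Count = 4

4


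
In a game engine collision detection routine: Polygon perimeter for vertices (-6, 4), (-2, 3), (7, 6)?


Sides: (-6, 4)->(-2, 3): sqrt(17) = 4.123106, (-2, 3)->(7, 6): sqrt(90) = 9.486833, (7, 6)->(-6, 4): sqrt(173) = 13.152946
Sum = 26.762885
Perimeter = 26.7629

26.7629


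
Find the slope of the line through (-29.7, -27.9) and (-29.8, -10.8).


slope = (y2-y1)/(x2-x1) = ((-10.8)-(-27.9))/((-29.8)-(-29.7)) = 17.1/(-0.1) = -171

-171


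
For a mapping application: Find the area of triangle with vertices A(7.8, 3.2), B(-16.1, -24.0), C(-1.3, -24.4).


Area = |x_A(y_B-y_C) + x_B(y_C-y_A) + x_C(y_A-y_B)|/2
= |3.12 + 444.36 + (-35.36)|/2
= 412.12/2 = 206.06

206.06


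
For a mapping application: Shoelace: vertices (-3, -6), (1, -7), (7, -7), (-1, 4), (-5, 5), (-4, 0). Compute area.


Shoelace sum: ((-3)*(-7) - 1*(-6)) + (1*(-7) - 7*(-7)) + (7*4 - (-1)*(-7)) + ((-1)*5 - (-5)*4) + ((-5)*0 - (-4)*5) + ((-4)*(-6) - (-3)*0)
= 149
Area = |149|/2 = 74.5

74.5


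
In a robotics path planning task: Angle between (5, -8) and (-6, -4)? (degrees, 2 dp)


u.v = 2, |u| = sqrt(89) = 9.434, |v| = sqrt(52) = 7.2111
cos(theta) = u.v/(|u||v|) = 2/sqrt(4628) = 0.029399
theta = acos(0.029399) = 88.32 degrees

88.32 degrees


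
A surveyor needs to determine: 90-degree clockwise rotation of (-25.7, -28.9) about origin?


90° CW: (x,y) -> (y, -x)
(-25.7,-28.9) -> (-28.9, 25.7)

(-28.9, 25.7)


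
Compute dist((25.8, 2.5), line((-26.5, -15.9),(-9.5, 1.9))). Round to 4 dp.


|cross product| = 618.14
|line direction| = sqrt(605.84) = 24.6138
Distance = 618.14/sqrt(605.84) = 25.1135

25.1135


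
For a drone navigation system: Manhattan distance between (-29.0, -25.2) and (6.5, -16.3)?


|(-29)-6.5| + |(-25.2)-(-16.3)| = 35.5 + 8.9 = 44.4

44.4


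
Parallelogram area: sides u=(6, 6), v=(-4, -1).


|u x v| = |6*(-1) - 6*(-4)|
= |(-6) - (-24)| = 18

18


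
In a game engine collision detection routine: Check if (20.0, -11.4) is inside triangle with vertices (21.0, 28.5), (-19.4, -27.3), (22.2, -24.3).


Cross products: AB x AP = 1556.16, BC x BP = 543.24, CA x CP = 100.68
All same sign? yes

Yes, inside


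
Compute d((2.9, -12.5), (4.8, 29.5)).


dx=1.9, dy=42
d^2 = 1.9^2 + 42^2 = 1767.61
d = sqrt(1767.61) = 42.043

42.043


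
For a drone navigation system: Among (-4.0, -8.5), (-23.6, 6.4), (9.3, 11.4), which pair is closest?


d(P0,P1) = 24.6205, d(P0,P2) = 23.9353, d(P1,P2) = 33.2778
Closest: P0 and P2

Closest pair: (-4.0, -8.5) and (9.3, 11.4), distance = 23.9353


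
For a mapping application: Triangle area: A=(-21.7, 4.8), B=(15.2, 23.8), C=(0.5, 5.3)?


Area = |x_A(y_B-y_C) + x_B(y_C-y_A) + x_C(y_A-y_B)|/2
= |(-401.45) + 7.6 + (-9.5)|/2
= 403.35/2 = 201.675

201.675


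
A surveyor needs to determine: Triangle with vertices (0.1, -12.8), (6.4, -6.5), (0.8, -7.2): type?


Side lengths squared: AB^2=79.38, BC^2=31.85, CA^2=31.85
Sorted: [31.85, 31.85, 79.38]
By sides: Isosceles, By angles: Obtuse

Isosceles, Obtuse


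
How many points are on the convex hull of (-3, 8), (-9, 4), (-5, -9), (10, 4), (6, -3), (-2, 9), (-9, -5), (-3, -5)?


Convex hull vertices (CCW): (-9, -5), (-5, -9), (6, -3), (10, 4), (-2, 9), (-9, 4)
Count = 6

6


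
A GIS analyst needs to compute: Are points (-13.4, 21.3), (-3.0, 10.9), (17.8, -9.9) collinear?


Cross product: ((-3)-(-13.4))*((-9.9)-21.3) - (10.9-21.3)*(17.8-(-13.4))
= 0

Yes, collinear


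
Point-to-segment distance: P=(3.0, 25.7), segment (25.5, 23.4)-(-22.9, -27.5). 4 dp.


Project P onto AB: t = 0.197 (clamped to [0,1])
Closest point on segment: (15.9646, 13.3721)
Distance: 17.8902

17.8902


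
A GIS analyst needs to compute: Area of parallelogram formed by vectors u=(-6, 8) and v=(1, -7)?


|u x v| = |(-6)*(-7) - 8*1|
= |42 - 8| = 34

34


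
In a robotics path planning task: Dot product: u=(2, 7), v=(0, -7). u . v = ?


u . v = u_x*v_x + u_y*v_y = 2*0 + 7*(-7)
= 0 + (-49) = -49

-49


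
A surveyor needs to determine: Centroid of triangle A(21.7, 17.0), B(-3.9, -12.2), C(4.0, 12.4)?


Centroid = ((x_A+x_B+x_C)/3, (y_A+y_B+y_C)/3)
= ((21.7+(-3.9)+4)/3, (17+(-12.2)+12.4)/3)
= (7.2667, 5.7333)

(7.2667, 5.7333)


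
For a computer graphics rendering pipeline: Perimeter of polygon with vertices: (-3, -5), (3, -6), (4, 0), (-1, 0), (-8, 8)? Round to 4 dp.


Sides: (-3, -5)->(3, -6): sqrt(37) = 6.082763, (3, -6)->(4, 0): sqrt(37) = 6.082763, (4, 0)->(-1, 0): sqrt(25) = 5, (-1, 0)->(-8, 8): sqrt(113) = 10.630146, (-8, 8)->(-3, -5): sqrt(194) = 13.928388
Sum = 41.72406
Perimeter = 41.7241

41.7241


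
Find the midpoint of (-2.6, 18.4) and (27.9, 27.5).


M = (((-2.6)+27.9)/2, (18.4+27.5)/2)
= (12.65, 22.95)

(12.65, 22.95)


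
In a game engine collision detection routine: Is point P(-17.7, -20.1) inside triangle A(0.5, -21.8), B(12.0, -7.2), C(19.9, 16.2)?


Cross products: AB x AP = 285.27, BC x BP = 593.07, CA x CP = -724.58
All same sign? no

No, outside


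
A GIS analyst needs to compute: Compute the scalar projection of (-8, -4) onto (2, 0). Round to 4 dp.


u.v = -16, |v| = sqrt(4) = 2
Scalar projection = u.v / |v| = -16 / sqrt(4) = -8

-8


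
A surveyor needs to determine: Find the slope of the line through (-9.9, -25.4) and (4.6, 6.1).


slope = (y2-y1)/(x2-x1) = (6.1-(-25.4))/(4.6-(-9.9)) = 31.5/14.5 = 2.1724

2.1724


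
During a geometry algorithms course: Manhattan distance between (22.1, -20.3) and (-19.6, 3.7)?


|22.1-(-19.6)| + |(-20.3)-3.7| = 41.7 + 24 = 65.7

65.7


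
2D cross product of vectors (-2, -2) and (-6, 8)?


u x v = u_x*v_y - u_y*v_x = (-2)*8 - (-2)*(-6)
= (-16) - 12 = -28

-28


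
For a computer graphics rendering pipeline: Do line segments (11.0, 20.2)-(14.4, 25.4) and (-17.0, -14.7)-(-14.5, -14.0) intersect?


Cross products: d1=67.65, d2=78.27, d3=26.94, d4=16.32
d1*d2 < 0 and d3*d4 < 0? no

No, they don't intersect


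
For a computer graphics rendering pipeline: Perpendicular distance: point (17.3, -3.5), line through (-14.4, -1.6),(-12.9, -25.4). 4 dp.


|cross product| = 751.61
|line direction| = sqrt(568.69) = 23.8472
Distance = 751.61/sqrt(568.69) = 31.5177

31.5177


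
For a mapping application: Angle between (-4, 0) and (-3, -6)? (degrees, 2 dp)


u.v = 12, |u| = sqrt(16) = 4, |v| = sqrt(45) = 6.7082
cos(theta) = u.v/(|u||v|) = 12/sqrt(720) = 0.447214
theta = acos(0.447214) = 63.43 degrees

63.43 degrees


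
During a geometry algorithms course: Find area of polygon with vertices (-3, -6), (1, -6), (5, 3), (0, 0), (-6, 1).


Shoelace sum: ((-3)*(-6) - 1*(-6)) + (1*3 - 5*(-6)) + (5*0 - 0*3) + (0*1 - (-6)*0) + ((-6)*(-6) - (-3)*1)
= 96
Area = |96|/2 = 48

48


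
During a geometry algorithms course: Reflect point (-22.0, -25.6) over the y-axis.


Reflection over y-axis: (x,y) -> (-x,y)
(-22, -25.6) -> (22, -25.6)

(22, -25.6)


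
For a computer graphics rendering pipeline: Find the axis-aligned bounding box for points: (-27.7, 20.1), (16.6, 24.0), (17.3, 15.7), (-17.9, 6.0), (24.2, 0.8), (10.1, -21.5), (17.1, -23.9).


x range: [-27.7, 24.2]
y range: [-23.9, 24]
Bounding box: (-27.7,-23.9) to (24.2,24)

(-27.7,-23.9) to (24.2,24)


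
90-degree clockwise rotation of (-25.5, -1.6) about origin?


90° CW: (x,y) -> (y, -x)
(-25.5,-1.6) -> (-1.6, 25.5)

(-1.6, 25.5)


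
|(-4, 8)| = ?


|u| = sqrt((-4)^2 + 8^2) = sqrt(80) = 8.9443

8.9443


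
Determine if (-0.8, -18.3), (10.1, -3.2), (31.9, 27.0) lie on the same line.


Cross product: (10.1-(-0.8))*(27-(-18.3)) - ((-3.2)-(-18.3))*(31.9-(-0.8))
= 0

Yes, collinear


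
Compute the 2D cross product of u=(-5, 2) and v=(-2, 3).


u x v = u_x*v_y - u_y*v_x = (-5)*3 - 2*(-2)
= (-15) - (-4) = -11

-11


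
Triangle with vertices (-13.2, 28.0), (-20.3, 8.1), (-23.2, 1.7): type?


Side lengths squared: AB^2=446.42, BC^2=49.37, CA^2=791.69
Sorted: [49.37, 446.42, 791.69]
By sides: Scalene, By angles: Obtuse

Scalene, Obtuse


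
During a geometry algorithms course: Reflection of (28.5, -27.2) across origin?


Reflection over origin: (x,y) -> (-x,-y)
(28.5, -27.2) -> (-28.5, 27.2)

(-28.5, 27.2)


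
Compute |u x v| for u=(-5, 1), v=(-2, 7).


|u x v| = |(-5)*7 - 1*(-2)|
= |(-35) - (-2)| = 33

33
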